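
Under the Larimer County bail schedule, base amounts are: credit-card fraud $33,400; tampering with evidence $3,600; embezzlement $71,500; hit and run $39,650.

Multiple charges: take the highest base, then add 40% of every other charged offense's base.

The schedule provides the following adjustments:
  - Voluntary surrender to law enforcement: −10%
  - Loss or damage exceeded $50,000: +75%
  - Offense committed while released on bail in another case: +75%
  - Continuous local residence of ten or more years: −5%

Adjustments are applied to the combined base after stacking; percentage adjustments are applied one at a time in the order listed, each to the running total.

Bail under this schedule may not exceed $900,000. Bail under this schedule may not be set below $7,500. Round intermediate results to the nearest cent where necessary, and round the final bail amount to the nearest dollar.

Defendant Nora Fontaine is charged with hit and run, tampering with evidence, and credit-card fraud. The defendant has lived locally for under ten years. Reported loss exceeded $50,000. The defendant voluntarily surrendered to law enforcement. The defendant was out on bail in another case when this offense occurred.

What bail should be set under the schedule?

$150,078

Base amounts from the schedule: hit and run $39,650; tampering with evidence $3,600; credit-card fraud $33,400.
Stacking rule: highest base plus 40% of each additional charge. Highest is hit and run at $39,650. Additional: $3,600 × 40% = $1,440; $33,400 × 40% = $13,360. Combined base = $39,650 + $14,800 = $54,450.
Voluntary surrender to law enforcement (−10%): $54,450 × 0.9 = $49,005.
Loss or damage exceeded $50,000 (+75%): $49,005 × 1.75 = $85,758.75.
Offense committed while released on bail in another case (+75%): $85,758.75 × 1.75 = $150,077.81.
$150,077.81 is within the $900,000 maximum.
$150,077.81 is at or above the $7,500 minimum.
Rounded to the nearest dollar: $150,078.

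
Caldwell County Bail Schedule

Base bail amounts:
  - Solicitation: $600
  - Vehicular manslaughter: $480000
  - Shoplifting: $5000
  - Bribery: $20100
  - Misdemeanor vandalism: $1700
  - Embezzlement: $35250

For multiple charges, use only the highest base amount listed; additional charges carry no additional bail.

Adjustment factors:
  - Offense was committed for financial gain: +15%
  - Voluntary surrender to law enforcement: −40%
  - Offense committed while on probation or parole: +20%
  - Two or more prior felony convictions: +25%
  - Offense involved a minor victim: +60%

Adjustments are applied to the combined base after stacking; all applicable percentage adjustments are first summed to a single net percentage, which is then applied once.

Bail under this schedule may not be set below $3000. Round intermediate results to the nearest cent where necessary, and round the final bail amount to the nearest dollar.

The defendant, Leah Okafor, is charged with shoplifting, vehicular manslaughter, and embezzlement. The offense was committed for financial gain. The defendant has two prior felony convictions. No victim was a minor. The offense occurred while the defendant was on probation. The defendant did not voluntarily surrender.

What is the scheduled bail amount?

Base amounts from the schedule: shoplifting $5000; vehicular manslaughter $480000; embezzlement $35250.
Stacking rule: use the highest base only. Highest is vehicular manslaughter at $480000. Combined base = $480000.
Net percentage adjustment: +15% +20% +25% = +60%. $480000 × 1.6 = $768000.
$768000 is at or above the $3000 minimum.

$768000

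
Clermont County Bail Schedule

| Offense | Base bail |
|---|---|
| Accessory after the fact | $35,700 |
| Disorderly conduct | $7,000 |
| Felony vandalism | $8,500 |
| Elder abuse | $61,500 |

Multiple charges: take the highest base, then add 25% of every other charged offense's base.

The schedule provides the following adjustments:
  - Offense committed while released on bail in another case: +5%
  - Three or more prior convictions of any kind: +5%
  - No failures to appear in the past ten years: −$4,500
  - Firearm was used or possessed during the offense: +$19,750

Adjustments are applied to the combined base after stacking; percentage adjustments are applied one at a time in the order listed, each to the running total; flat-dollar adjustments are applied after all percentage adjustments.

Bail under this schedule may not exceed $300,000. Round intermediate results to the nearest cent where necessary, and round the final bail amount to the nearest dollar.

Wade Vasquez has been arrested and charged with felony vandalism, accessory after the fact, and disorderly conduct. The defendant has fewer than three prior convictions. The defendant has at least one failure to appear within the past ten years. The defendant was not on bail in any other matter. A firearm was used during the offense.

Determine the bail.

Base amounts from the schedule: felony vandalism $8,500; accessory after the fact $35,700; disorderly conduct $7,000.
Stacking rule: highest base plus 25% of each additional charge. Highest is accessory after the fact at $35,700. Additional: $8,500 × 25% = $2,125; $7,000 × 25% = $1,750. Combined base = $35,700 + $3,875 = $39,575.
Firearm was used or possessed during the offense (+$19,750 flat): $39,575 + $19,750 = $59,325.
$59,325 is within the $300,000 maximum.

$59,325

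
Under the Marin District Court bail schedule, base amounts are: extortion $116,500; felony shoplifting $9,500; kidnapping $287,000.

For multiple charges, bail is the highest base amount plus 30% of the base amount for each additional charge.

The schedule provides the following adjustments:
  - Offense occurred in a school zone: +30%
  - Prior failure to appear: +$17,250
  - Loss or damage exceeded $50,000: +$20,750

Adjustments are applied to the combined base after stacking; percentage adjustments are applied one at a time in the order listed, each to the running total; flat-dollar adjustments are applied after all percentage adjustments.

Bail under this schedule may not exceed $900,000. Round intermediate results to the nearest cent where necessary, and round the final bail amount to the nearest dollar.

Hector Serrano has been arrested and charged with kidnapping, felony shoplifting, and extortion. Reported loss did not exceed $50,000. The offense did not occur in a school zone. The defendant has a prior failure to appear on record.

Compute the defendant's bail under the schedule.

$342,050

Base amounts from the schedule: kidnapping $287,000; felony shoplifting $9,500; extortion $116,500.
Stacking rule: highest base plus 30% of each additional charge. Highest is kidnapping at $287,000. Additional: $9,500 × 30% = $2,850; $116,500 × 30% = $34,950. Combined base = $287,000 + $37,800 = $324,800.
Prior failure to appear (+$17,250 flat): $324,800 + $17,250 = $342,050.
$342,050 is within the $900,000 maximum.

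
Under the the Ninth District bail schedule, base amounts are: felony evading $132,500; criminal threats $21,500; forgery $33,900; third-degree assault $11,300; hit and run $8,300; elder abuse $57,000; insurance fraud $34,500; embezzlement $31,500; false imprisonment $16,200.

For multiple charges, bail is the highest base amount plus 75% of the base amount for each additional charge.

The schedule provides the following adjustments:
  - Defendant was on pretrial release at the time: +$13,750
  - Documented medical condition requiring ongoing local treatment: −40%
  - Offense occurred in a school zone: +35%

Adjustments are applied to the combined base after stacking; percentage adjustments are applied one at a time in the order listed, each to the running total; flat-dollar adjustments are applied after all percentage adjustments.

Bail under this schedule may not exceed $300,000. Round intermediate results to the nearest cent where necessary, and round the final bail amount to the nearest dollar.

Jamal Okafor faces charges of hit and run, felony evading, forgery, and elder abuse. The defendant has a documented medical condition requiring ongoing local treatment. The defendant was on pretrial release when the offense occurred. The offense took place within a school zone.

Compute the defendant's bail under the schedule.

$181,339

Base amounts from the schedule: hit and run $8,300; felony evading $132,500; forgery $33,900; elder abuse $57,000.
Stacking rule: highest base plus 75% of each additional charge. Highest is felony evading at $132,500. Additional: $8,300 × 75% = $6,225; $33,900 × 75% = $25,425; $57,000 × 75% = $42,750. Combined base = $132,500 + $74,400 = $206,900.
Documented medical condition requiring ongoing local treatment (−40%): $206,900 × 0.6 = $124,140.
Offense occurred in a school zone (+35%): $124,140 × 1.35 = $167,589.
Defendant was on pretrial release at the time (+$13,750 flat): $167,589 + $13,750 = $181,339.
$181,339 is within the $300,000 maximum.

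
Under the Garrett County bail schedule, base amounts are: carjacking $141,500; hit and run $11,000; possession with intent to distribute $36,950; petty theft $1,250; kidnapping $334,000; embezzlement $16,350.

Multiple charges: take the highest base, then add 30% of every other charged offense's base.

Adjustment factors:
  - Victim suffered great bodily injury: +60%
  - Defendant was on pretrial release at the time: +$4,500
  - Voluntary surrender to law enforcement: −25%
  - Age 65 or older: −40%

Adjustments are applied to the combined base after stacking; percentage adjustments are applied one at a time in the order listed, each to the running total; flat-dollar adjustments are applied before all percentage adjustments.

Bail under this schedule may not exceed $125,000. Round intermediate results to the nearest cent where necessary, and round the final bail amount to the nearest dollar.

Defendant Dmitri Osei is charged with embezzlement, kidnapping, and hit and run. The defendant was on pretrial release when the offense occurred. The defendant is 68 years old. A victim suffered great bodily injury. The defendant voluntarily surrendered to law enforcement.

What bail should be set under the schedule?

$125,000

Base amounts from the schedule: embezzlement $16,350; kidnapping $334,000; hit and run $11,000.
Stacking rule: highest base plus 30% of each additional charge. Highest is kidnapping at $334,000. Additional: $16,350 × 30% = $4,905; $11,000 × 30% = $3,300. Combined base = $334,000 + $8,205 = $342,205.
Defendant was on pretrial release at the time (+$4,500 flat): $342,205 + $4,500 = $346,705.
Victim suffered great bodily injury (+60%): $346,705 × 1.6 = $554,728.
Voluntary surrender to law enforcement (−25%): $554,728 × 0.75 = $416,046.
Age 65 or older (−40%): $416,046 × 0.6 = $249,627.60.
Result $249,627.60 exceeds the maximum of $125,000; bail is capped at $125,000.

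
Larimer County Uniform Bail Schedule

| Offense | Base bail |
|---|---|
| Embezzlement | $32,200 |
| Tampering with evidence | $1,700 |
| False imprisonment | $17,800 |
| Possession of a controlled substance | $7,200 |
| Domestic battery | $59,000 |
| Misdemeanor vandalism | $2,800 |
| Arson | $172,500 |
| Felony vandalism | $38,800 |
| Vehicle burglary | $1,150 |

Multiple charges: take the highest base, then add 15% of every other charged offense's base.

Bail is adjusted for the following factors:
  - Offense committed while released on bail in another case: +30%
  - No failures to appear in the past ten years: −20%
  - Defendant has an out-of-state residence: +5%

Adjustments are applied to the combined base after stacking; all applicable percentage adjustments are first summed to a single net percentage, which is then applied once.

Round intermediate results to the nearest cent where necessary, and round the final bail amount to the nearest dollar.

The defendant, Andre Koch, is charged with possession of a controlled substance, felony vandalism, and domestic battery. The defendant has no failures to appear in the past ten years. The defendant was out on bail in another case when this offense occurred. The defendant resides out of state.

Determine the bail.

Base amounts from the schedule: possession of a controlled substance $7,200; felony vandalism $38,800; domestic battery $59,000.
Stacking rule: highest base plus 15% of each additional charge. Highest is domestic battery at $59,000. Additional: $7,200 × 15% = $1,080; $38,800 × 15% = $5,820. Combined base = $59,000 + $6,900 = $65,900.
Net percentage adjustment: +30% −20% +5% = +15%. $65,900 × 1.15 = $75,785.

$75,785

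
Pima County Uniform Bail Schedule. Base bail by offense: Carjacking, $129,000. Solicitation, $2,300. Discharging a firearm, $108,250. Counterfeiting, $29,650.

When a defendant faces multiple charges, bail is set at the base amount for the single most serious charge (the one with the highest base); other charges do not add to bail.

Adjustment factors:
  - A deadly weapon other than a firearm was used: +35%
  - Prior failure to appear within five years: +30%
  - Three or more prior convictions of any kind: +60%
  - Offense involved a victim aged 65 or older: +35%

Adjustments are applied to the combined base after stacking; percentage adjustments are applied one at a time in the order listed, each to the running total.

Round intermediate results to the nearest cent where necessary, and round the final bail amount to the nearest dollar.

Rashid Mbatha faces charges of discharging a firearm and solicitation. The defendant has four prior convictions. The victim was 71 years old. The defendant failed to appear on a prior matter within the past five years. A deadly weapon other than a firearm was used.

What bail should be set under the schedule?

Base amounts from the schedule: discharging a firearm $108,250; solicitation $2,300.
Stacking rule: use the highest base only. Highest is discharging a firearm at $108,250. Combined base = $108,250.
A deadly weapon other than a firearm was used (+35%): $108,250 × 1.35 = $146,137.50.
Prior failure to appear within five years (+30%): $146,137.50 × 1.3 = $189,978.75.
Three or more prior convictions of any kind (+60%): $189,978.75 × 1.6 = $303,966.
Offense involved a victim aged 65 or older (+35%): $303,966 × 1.35 = $410,354.10.
Rounded to the nearest dollar: $410,354.

$410,354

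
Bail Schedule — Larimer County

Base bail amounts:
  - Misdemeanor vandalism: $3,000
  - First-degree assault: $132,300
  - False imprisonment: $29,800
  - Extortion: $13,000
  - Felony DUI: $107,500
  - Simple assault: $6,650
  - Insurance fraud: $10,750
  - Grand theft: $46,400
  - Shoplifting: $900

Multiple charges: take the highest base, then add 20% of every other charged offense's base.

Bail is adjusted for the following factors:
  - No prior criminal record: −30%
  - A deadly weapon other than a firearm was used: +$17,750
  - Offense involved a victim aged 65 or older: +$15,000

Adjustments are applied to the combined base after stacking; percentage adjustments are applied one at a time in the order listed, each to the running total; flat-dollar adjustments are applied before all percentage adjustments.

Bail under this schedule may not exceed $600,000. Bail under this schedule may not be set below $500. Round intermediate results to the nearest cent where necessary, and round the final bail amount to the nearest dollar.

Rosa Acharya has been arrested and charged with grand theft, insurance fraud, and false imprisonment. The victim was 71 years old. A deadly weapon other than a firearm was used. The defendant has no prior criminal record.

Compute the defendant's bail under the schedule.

$61,082

Base amounts from the schedule: grand theft $46,400; insurance fraud $10,750; false imprisonment $29,800.
Stacking rule: highest base plus 20% of each additional charge. Highest is grand theft at $46,400. Additional: $10,750 × 20% = $2,150; $29,800 × 20% = $5,960. Combined base = $46,400 + $8,110 = $54,510.
A deadly weapon other than a firearm was used (+$17,750 flat): $54,510 + $17,750 = $72,260.
Offense involved a victim aged 65 or older (+$15,000 flat): $72,260 + $15,000 = $87,260.
No prior criminal record (−30%): $87,260 × 0.7 = $61,082.
$61,082 is within the $600,000 maximum.
$61,082 is at or above the $500 minimum.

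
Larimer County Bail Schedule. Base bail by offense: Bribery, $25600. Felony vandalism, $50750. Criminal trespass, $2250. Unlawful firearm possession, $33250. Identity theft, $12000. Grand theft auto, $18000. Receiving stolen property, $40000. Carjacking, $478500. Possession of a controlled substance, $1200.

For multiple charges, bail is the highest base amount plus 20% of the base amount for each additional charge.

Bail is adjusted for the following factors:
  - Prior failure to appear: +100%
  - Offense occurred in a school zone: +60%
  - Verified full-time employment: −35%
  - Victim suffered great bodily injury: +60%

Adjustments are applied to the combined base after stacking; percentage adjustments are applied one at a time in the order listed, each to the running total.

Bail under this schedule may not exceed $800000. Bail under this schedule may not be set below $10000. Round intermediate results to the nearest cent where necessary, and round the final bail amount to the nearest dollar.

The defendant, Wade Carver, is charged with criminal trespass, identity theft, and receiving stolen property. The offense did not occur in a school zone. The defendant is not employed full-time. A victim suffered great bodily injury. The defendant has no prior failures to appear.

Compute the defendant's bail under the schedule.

Base amounts from the schedule: criminal trespass $2250; identity theft $12000; receiving stolen property $40000.
Stacking rule: highest base plus 20% of each additional charge. Highest is receiving stolen property at $40000. Additional: $2250 × 20% = $450; $12000 × 20% = $2400. Combined base = $40000 + $2850 = $42850.
Victim suffered great bodily injury (+60%): $42850 × 1.6 = $68560.
$68560 is within the $800000 maximum.
$68560 is at or above the $10000 minimum.

$68560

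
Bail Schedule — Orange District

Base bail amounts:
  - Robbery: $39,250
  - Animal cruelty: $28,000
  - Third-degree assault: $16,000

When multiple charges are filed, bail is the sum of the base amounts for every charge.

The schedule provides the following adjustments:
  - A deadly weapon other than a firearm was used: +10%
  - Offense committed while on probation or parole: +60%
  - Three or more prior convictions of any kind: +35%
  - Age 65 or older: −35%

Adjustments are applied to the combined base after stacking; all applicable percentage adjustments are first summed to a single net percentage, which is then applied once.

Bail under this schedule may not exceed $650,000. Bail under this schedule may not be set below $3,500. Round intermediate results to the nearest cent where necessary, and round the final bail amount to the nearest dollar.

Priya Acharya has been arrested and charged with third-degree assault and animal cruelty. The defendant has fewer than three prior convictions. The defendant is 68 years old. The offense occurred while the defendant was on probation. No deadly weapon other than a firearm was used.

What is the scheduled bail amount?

Base amounts from the schedule: third-degree assault $16,000; animal cruelty $28,000.
Stacking rule: sum of all bases. $16,000 + $28,000 = $44,000.
Net percentage adjustment: +60% −35% = +25%. $44,000 × 1.25 = $55,000.
$55,000 is within the $650,000 maximum.
$55,000 is at or above the $3,500 minimum.

$55,000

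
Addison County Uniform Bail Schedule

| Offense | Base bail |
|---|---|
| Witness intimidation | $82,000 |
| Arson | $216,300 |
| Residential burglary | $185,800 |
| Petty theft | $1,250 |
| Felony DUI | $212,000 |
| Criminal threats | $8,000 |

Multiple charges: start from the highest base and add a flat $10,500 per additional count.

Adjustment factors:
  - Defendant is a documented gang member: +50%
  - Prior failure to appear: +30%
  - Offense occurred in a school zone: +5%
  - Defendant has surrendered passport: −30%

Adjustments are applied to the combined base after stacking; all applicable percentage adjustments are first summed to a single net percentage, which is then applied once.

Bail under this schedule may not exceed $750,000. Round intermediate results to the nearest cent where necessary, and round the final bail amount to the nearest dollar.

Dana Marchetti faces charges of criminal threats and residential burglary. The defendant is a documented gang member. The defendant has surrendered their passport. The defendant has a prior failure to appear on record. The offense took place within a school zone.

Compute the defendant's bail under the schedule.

Base amounts from the schedule: criminal threats $8,000; residential burglary $185,800.
Stacking rule: highest base plus $10,500 per additional charge. Highest is residential burglary at $185,800; 1 additional charge → +$10,500. Combined base = $196,300.
Net percentage adjustment: +50% +30% +5% −30% = +55%. $196,300 × 1.55 = $304,265.
$304,265 is within the $750,000 maximum.

$304,265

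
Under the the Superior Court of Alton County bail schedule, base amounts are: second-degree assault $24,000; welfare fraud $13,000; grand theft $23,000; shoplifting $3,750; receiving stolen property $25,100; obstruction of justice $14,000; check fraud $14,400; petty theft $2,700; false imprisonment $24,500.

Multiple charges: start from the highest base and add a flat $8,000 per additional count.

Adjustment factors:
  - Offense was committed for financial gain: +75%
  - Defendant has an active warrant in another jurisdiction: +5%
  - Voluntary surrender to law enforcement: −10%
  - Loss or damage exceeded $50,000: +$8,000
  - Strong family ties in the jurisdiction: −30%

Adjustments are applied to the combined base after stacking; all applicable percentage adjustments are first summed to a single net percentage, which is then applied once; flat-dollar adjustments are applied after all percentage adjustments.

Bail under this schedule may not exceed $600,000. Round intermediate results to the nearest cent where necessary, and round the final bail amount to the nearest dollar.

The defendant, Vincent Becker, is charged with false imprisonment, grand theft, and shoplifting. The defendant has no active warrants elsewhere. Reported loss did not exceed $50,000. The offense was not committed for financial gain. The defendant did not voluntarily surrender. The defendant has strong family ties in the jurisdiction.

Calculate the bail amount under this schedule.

$28,350

Base amounts from the schedule: false imprisonment $24,500; grand theft $23,000; shoplifting $3,750.
Stacking rule: highest base plus $8,000 per additional charge. Highest is false imprisonment at $24,500; 2 additional charges → +$16,000. Combined base = $40,500.
Strong family ties in the jurisdiction (−30%): $40,500 × 0.7 = $28,350.
$28,350 is within the $600,000 maximum.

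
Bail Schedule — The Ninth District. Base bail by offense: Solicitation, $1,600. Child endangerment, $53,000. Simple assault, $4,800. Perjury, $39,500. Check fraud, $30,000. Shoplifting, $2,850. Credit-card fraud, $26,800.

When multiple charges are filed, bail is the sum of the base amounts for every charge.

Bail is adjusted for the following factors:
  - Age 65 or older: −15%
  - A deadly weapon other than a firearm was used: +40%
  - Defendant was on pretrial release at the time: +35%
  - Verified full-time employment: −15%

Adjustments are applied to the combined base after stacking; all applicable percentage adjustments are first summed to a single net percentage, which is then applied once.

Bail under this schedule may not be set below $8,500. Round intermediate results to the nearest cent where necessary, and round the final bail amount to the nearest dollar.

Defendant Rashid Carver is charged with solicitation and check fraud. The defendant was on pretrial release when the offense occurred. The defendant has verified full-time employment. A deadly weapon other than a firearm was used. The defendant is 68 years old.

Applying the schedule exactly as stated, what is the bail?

Base amounts from the schedule: solicitation $1,600; check fraud $30,000.
Stacking rule: sum of all bases. $1,600 + $30,000 = $31,600.
Net percentage adjustment: −15% +40% +35% −15% = +45%. $31,600 × 1.45 = $45,820.
$45,820 is at or above the $8,500 minimum.

$45,820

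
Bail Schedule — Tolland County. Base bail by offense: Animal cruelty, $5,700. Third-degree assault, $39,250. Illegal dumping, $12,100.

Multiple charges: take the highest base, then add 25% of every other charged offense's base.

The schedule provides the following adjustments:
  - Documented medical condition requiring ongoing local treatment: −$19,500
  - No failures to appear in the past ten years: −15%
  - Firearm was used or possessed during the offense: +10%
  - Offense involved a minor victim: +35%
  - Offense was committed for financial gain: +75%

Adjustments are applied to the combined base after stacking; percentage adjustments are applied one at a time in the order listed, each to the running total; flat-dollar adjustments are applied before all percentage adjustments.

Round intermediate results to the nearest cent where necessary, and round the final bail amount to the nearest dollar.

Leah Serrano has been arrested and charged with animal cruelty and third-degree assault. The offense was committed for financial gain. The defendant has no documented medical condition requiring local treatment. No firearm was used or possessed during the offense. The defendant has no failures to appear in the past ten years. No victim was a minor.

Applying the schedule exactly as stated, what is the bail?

Base amounts from the schedule: animal cruelty $5,700; third-degree assault $39,250.
Stacking rule: highest base plus 25% of each additional charge. Highest is third-degree assault at $39,250. Additional: $5,700 × 25% = $1,425. Combined base = $39,250 + $1,425 = $40,675.
No failures to appear in the past ten years (−15%): $40,675 × 0.85 = $34,573.75.
Offense was committed for financial gain (+75%): $34,573.75 × 1.75 = $60,504.06.
Rounded to the nearest dollar: $60,504.

$60,504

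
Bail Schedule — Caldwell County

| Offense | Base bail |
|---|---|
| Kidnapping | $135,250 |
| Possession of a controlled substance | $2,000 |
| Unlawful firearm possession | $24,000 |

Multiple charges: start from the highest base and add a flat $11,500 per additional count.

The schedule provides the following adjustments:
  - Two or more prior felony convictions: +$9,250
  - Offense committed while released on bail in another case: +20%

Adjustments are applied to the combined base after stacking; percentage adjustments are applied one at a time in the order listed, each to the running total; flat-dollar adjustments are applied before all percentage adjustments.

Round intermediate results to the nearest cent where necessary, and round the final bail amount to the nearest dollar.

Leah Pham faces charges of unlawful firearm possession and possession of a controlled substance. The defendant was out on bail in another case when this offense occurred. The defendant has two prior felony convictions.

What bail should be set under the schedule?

Base amounts from the schedule: unlawful firearm possession $24,000; possession of a controlled substance $2,000.
Stacking rule: highest base plus $11,500 per additional charge. Highest is unlawful firearm possession at $24,000; 1 additional charge → +$11,500. Combined base = $35,500.
Two or more prior felony convictions (+$9,250 flat): $35,500 + $9,250 = $44,750.
Offense committed while released on bail in another case (+20%): $44,750 × 1.2 = $53,700.

$53,700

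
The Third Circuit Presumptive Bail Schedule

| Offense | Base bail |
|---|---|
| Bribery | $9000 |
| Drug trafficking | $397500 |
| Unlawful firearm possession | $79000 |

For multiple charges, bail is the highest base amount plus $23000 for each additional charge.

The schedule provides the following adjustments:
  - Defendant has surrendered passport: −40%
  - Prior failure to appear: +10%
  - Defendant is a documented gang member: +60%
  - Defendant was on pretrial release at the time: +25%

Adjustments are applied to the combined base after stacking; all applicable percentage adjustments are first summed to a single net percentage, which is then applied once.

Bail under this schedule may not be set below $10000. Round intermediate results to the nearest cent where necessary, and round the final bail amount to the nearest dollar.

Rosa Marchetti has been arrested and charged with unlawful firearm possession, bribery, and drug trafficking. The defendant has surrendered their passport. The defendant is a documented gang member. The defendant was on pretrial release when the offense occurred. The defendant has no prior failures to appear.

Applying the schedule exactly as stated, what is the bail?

$643075

Base amounts from the schedule: unlawful firearm possession $79000; bribery $9000; drug trafficking $397500.
Stacking rule: highest base plus $23000 per additional charge. Highest is drug trafficking at $397500; 2 additional charges → +$46000. Combined base = $443500.
Net percentage adjustment: −40% +60% +25% = +45%. $443500 × 1.45 = $643075.
$643075 is at or above the $10000 minimum.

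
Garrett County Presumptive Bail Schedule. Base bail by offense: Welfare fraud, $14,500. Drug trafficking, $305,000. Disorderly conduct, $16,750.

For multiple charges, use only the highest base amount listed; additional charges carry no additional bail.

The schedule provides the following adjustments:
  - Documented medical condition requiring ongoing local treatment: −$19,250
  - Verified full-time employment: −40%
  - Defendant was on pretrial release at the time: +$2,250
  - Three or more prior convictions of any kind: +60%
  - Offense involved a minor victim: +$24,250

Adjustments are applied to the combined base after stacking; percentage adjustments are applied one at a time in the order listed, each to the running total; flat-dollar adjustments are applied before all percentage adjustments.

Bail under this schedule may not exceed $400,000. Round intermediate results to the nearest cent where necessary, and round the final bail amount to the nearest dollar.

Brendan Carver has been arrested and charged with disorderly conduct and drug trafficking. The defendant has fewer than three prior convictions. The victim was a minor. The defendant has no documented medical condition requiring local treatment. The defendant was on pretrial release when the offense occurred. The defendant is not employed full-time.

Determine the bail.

$331,500

Base amounts from the schedule: disorderly conduct $16,750; drug trafficking $305,000.
Stacking rule: use the highest base only. Highest is drug trafficking at $305,000. Combined base = $305,000.
Defendant was on pretrial release at the time (+$2,250 flat): $305,000 + $2,250 = $307,250.
Offense involved a minor victim (+$24,250 flat): $307,250 + $24,250 = $331,500.
$331,500 is within the $400,000 maximum.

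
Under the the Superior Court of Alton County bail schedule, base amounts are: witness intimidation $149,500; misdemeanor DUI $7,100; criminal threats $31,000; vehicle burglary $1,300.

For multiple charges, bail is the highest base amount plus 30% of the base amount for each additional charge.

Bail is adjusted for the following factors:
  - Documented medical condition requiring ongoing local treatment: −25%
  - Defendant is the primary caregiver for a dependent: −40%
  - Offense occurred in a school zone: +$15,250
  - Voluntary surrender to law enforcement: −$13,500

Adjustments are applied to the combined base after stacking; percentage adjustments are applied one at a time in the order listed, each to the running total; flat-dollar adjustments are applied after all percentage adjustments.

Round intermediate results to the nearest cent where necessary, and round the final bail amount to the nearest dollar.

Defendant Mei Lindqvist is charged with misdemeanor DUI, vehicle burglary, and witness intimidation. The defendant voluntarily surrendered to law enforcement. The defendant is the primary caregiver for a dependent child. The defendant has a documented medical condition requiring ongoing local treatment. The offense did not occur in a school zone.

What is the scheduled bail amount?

Base amounts from the schedule: misdemeanor DUI $7,100; vehicle burglary $1,300; witness intimidation $149,500.
Stacking rule: highest base plus 30% of each additional charge. Highest is witness intimidation at $149,500. Additional: $7,100 × 30% = $2,130; $1,300 × 30% = $390. Combined base = $149,500 + $2,520 = $152,020.
Documented medical condition requiring ongoing local treatment (−25%): $152,020 × 0.75 = $114,015.
Defendant is the primary caregiver for a dependent (−40%): $114,015 × 0.6 = $68,409.
Voluntary surrender to law enforcement (−$13,500 flat): $68,409 − $13,500 = $54,909.

$54,909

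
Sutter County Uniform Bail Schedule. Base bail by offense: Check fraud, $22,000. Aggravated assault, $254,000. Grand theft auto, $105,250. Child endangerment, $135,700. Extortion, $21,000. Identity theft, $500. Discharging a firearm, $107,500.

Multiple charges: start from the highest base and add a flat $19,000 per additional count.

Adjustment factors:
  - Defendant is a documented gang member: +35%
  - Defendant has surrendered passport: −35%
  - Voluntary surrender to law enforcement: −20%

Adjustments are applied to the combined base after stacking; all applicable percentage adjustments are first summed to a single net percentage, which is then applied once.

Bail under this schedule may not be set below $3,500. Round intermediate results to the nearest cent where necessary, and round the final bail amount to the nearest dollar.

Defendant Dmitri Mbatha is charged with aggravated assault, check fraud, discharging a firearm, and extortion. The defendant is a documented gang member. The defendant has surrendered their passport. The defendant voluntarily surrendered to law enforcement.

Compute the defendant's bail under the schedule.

$248,800

Base amounts from the schedule: aggravated assault $254,000; check fraud $22,000; discharging a firearm $107,500; extortion $21,000.
Stacking rule: highest base plus $19,000 per additional charge. Highest is aggravated assault at $254,000; 3 additional charges → +$57,000. Combined base = $311,000.
Net percentage adjustment: +35% −35% −20% = −20%. $311,000 × 0.8 = $248,800.
$248,800 is at or above the $3,500 minimum.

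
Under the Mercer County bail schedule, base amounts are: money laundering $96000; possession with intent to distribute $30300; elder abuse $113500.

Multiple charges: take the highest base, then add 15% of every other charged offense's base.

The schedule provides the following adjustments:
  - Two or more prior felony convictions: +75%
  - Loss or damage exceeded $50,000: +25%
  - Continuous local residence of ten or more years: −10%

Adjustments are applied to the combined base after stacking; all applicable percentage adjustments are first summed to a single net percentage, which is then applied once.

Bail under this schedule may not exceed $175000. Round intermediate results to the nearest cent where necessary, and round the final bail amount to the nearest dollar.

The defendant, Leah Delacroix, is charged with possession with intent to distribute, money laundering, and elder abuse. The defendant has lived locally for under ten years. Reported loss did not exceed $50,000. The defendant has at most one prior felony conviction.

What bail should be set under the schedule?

$132445

Base amounts from the schedule: possession with intent to distribute $30300; money laundering $96000; elder abuse $113500.
Stacking rule: highest base plus 15% of each additional charge. Highest is elder abuse at $113500. Additional: $30300 × 15% = $4545; $96000 × 15% = $14400. Combined base = $113500 + $18945 = $132445.
No adjustment factors apply to this defendant.
$132445 is within the $175000 maximum.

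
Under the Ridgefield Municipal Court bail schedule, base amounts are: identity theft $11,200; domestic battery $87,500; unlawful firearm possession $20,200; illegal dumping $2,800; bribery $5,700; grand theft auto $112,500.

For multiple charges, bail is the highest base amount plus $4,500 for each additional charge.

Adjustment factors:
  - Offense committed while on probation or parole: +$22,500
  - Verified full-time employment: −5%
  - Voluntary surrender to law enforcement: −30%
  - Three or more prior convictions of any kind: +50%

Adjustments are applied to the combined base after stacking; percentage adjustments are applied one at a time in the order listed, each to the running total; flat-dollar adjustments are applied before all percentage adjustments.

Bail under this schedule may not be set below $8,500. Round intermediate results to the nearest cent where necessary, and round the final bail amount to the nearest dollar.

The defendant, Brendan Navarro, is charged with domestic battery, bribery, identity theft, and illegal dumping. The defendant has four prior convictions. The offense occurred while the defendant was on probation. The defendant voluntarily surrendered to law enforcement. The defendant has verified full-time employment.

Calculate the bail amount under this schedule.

Base amounts from the schedule: domestic battery $87,500; bribery $5,700; identity theft $11,200; illegal dumping $2,800.
Stacking rule: highest base plus $4,500 per additional charge. Highest is domestic battery at $87,500; 3 additional charges → +$13,500. Combined base = $101,000.
Offense committed while on probation or parole (+$22,500 flat): $101,000 + $22,500 = $123,500.
Verified full-time employment (−5%): $123,500 × 0.95 = $117,325.
Voluntary surrender to law enforcement (−30%): $117,325 × 0.7 = $82,127.50.
Three or more prior convictions of any kind (+50%): $82,127.50 × 1.5 = $123,191.25.
$123,191.25 is at or above the $8,500 minimum.
Rounded to the nearest dollar: $123,191.

$123,191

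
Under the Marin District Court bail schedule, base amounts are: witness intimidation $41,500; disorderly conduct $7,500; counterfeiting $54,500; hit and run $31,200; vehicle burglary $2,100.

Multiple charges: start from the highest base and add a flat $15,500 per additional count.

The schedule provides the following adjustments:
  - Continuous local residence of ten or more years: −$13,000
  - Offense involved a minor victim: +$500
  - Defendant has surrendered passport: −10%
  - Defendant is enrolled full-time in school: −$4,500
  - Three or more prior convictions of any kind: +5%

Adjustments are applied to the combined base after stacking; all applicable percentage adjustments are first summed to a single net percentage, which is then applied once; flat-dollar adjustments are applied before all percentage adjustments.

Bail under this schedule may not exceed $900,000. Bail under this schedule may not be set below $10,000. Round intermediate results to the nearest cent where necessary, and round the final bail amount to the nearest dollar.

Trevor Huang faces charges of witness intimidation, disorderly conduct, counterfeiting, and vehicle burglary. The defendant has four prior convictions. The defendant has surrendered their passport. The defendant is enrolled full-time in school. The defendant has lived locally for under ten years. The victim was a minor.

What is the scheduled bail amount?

Base amounts from the schedule: witness intimidation $41,500; disorderly conduct $7,500; counterfeiting $54,500; vehicle burglary $2,100.
Stacking rule: highest base plus $15,500 per additional charge. Highest is counterfeiting at $54,500; 3 additional charges → +$46,500. Combined base = $101,000.
Offense involved a minor victim (+$500 flat): $101,000 + $500 = $101,500.
Defendant is enrolled full-time in school (−$4,500 flat): $101,500 − $4,500 = $97,000.
Net percentage adjustment: −10% +5% = −5%. $97,000 × 0.95 = $92,150.
$92,150 is within the $900,000 maximum.
$92,150 is at or above the $10,000 minimum.

$92,150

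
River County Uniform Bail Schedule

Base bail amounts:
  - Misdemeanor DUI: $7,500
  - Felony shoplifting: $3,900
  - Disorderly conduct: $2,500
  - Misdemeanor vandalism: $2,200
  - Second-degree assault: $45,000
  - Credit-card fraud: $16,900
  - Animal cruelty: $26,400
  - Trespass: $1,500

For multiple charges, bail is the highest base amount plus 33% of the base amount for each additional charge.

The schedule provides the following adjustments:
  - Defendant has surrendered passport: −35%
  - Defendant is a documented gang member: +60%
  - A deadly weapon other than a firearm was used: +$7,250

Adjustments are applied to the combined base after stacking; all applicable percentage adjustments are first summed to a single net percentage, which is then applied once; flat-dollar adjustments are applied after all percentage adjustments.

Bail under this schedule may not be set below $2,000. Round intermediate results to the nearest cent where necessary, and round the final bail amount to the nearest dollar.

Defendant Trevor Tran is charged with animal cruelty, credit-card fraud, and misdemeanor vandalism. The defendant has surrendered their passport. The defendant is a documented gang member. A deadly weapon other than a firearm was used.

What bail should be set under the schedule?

$48,129

Base amounts from the schedule: animal cruelty $26,400; credit-card fraud $16,900; misdemeanor vandalism $2,200.
Stacking rule: highest base plus 33% of each additional charge. Highest is animal cruelty at $26,400. Additional: $16,900 × 33% = $5,577; $2,200 × 33% = $726. Combined base = $26,400 + $6,303 = $32,703.
Net percentage adjustment: −35% +60% = +25%. $32,703 × 1.25 = $40,878.75.
A deadly weapon other than a firearm was used (+$7,250 flat): $40,878.75 + $7,250 = $48,128.75.
$48,128.75 is at or above the $2,000 minimum.
Rounded to the nearest dollar: $48,129.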